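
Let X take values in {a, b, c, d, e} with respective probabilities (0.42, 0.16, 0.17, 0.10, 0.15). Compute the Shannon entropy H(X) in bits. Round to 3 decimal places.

H(X) = −Σ p·log₂ p.
  −(0.42)·log₂(0.42) = 0.5256
  −(0.16)·log₂(0.16) = 0.4230
  −(0.17)·log₂(0.17) = 0.4346
  −(0.10)·log₂(0.10) = 0.3322
  −(0.15)·log₂(0.15) = 0.4105
Sum: 0.5256 + 0.4230 + 0.4346 + 0.3322 + 0.4105 = 2.126 bits.

2.126 bits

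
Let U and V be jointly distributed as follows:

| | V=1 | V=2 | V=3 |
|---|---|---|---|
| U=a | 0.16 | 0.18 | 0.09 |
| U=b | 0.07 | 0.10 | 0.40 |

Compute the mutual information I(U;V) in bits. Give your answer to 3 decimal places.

Marginals: p(U) = (0.4300, 0.5700), p(V) = (0.2300, 0.2800, 0.4900).
I(U;V) = H(U) + H(V) − H(U,V).
H(U) = 0.9858, H(V) = 1.5062, H(U,V) = 2.3105.
I(U;V) = 0.9858 + 1.5062 − 2.3105 = 0.181 bits.

0.181 bits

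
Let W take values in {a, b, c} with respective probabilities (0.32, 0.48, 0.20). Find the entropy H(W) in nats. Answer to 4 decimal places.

1.0388 nats

H(W) = −Σ p·ln p.
  −(0.32)·ln(0.32) = 0.36462
  −(0.48)·ln(0.48) = 0.35231
  −(0.20)·ln(0.20) = 0.32189
Sum: 0.36462 + 0.35231 + 0.32189 = 1.0388 nats.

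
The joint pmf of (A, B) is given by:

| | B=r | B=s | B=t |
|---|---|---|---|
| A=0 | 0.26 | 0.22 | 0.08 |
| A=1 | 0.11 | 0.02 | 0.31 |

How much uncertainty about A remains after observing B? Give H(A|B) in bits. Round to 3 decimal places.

Marginals: p(A) = (0.5600, 0.4400), p(B) = (0.3700, 0.2400, 0.3900).
H(A|B) = Σ p(B) · H(A|B=·).
  B=r: p=0.3700, H(A|B=r) = 0.8780
  B=s: p=0.2400, H(A|B=s) = 0.4138
  B=t: p=0.3900, H(A|B=t) = 0.7321
Weighted sum = 0.710 bits.

0.710 bits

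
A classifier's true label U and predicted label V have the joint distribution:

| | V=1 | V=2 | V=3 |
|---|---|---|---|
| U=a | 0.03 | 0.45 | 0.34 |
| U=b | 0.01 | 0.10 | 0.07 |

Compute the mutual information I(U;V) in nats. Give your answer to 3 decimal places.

Marginals: p(U) = (0.8200, 0.1800), p(V) = (0.0400, 0.5500, 0.4100).
I(U;V) = Σ p(x,y)·ln[p(x,y)/(p(x)p(y))].
  (a,1): 0.03·ln(0.9146) = -0.0027
  (a,2): 0.45·ln(0.9978) = -0.0010
  (a,3): 0.34·ln(1.0113) = 0.0038
  (b,1): 0.01·ln(1.3889) = 0.0033
  (b,2): 0.10·ln(1.0101) = 0.0010
  (b,3): 0.07·ln(0.9485) = -0.0037
Sum = 0.001 nats.

0.001 nats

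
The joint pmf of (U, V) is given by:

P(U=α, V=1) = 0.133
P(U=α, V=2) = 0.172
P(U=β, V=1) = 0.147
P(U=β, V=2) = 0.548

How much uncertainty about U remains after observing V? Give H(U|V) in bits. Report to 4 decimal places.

Marginals: p(U) = (0.3050, 0.6950), p(V) = (0.2800, 0.7200).
H(U|V) = Σ p(V) · H(U|V=·).
  V=1: p=0.2800, H(U|V=1) = 0.9982
  V=2: p=0.7200, H(U|V=2) = 0.7932
Weighted sum = 0.8506 bits.

0.8506 bits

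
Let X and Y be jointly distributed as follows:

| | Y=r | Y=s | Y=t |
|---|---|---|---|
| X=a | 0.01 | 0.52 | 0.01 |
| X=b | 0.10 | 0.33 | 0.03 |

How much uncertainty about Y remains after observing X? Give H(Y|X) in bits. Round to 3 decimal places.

Marginals: p(X) = (0.5400, 0.4600), p(Y) = (0.1100, 0.8500, 0.0400).
H(Y|X) = Σ p(X) · H(Y|X=·).
  X=a: p=0.5400, H(Y|X=a) = 0.2656
  X=b: p=0.4600, H(Y|X=b) = 1.0792
Weighted sum = 0.640 bits.

0.640 bits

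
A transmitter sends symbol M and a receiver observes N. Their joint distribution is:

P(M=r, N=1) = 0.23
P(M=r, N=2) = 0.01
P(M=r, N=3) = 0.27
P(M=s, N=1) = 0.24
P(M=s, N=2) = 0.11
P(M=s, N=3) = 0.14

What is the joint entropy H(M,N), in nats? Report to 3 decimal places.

1.598 nats

H(M,N) = −Σ p(x,y)·ln p(x,y) over all 6 cells.
  cell (r,1): −0.23·ln0.23 = 0.3380
  cell (r,2): −0.01·ln0.01 = 0.0461
  cell (r,3): −0.27·ln0.27 = 0.3535
  cell (s,1): −0.24·ln0.24 = 0.3425
  cell (s,2): −0.11·ln0.11 = 0.2428
  cell (s,3): −0.14·ln0.14 = 0.2753
Sum = 1.598 nats.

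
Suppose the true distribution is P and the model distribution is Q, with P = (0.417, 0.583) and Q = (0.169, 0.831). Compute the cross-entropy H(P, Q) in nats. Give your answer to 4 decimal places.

0.8493 nats

H(P,Q) = −Σ p·ln q.
  −0.417·ln(0.169) = 0.74137
  −0.583·ln(0.831) = 0.10793
H(P,Q) = 0.8493 nats.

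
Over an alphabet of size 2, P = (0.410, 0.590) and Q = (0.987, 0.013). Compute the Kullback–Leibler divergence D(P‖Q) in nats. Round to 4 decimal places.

1.8908 nats

D(P‖Q) = Σ p·ln(p/q).
  0.410·ln(0.410/0.987) = -0.36019
  0.590·ln(0.590/0.013) = 2.25095
D(P‖Q) = 1.8908 nats.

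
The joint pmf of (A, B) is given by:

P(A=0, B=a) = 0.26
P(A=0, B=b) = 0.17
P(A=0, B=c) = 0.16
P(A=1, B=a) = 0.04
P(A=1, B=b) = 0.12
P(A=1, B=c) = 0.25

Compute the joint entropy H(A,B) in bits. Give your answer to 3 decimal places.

H(A,B) = −Σ p(x,y)·log₂ p(x,y) over all 6 cells.
  cell (0,a): −0.26·log₂0.26 = 0.5053
  cell (0,b): −0.17·log₂0.17 = 0.4346
  cell (0,c): −0.16·log₂0.16 = 0.4230
  cell (1,a): −0.04·log₂0.04 = 0.1858
  cell (1,b): −0.12·log₂0.12 = 0.3671
  cell (1,c): −0.25·log₂0.25 = 0.5000
Sum = 2.416 bits.

2.416 bits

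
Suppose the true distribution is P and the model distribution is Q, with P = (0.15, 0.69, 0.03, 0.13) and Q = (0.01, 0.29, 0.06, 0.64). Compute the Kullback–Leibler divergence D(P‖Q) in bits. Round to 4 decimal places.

D(P‖Q) = Σ p·log₂(p/q).
  0.15·log₂(0.15/0.01) = 0.58603
  0.69·log₂(0.69/0.29) = 0.86287
  0.03·log₂(0.03/0.06) = -0.03000
  0.13·log₂(0.13/0.64) = -0.29894
D(P‖Q) = 1.1200 bits.

1.1200 bits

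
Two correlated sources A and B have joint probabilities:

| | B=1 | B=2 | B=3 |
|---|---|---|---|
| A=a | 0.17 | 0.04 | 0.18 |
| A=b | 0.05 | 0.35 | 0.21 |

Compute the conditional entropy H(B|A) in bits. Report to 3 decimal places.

1.320 bits

Marginals: p(A) = (0.3900, 0.6100), p(B) = (0.2200, 0.3900, 0.3900).
H(B|A) = Σ p(A) · H(B|A=·).
  A=a: p=0.3900, H(B|A=a) = 1.3740
  A=b: p=0.6100, H(B|A=b) = 1.2853
Weighted sum = 1.320 bits.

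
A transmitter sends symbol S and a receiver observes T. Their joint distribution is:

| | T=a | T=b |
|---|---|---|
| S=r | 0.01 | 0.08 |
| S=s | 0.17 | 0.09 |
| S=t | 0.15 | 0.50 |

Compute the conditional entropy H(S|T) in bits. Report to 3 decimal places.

1.101 bits

Marginals: p(S) = (0.0900, 0.2600, 0.6500), p(T) = (0.3300, 0.6700).
H(S|T) = Σ p(T) · H(S|T=·).
  T=a: p=0.3300, H(S|T=a) = 1.1629
  T=b: p=0.6700, H(S|T=b) = 1.0702
Weighted sum = 1.101 bits.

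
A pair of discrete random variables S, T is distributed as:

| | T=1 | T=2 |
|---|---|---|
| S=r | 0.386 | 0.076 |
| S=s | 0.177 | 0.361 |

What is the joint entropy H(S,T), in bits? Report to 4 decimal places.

H(S,T) = −Σ p(x,y)·log₂ p(x,y) over all 4 cells.
  cell (r,1): −0.386·log₂0.386 = 0.53010
  cell (r,2): −0.076·log₂0.076 = 0.28256
  cell (s,1): −0.177·log₂0.177 = 0.44218
  cell (s,2): −0.361·log₂0.361 = 0.53064
Sum = 1.7855 bits.

1.7855 bits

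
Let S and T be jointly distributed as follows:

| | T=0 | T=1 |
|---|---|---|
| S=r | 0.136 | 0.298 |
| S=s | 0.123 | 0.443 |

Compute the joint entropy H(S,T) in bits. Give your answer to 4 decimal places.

H(S,T) = −Σ p(x,y)·log₂ p(x,y) over all 4 cells.
  cell (r,0): −0.136·log₂0.136 = 0.39145
  cell (r,1): −0.298·log₂0.298 = 0.52049
  cell (s,0): −0.123·log₂0.123 = 0.37186
  cell (s,1): −0.443·log₂0.443 = 0.52036
Sum = 1.8042 bits.

1.8042 bits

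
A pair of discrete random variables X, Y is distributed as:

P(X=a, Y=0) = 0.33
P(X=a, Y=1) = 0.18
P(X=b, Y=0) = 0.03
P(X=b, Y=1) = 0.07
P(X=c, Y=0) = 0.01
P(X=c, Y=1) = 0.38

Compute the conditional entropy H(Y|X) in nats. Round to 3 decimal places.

0.439 nats

Marginals: p(X) = (0.5100, 0.1000, 0.3900), p(Y) = (0.3700, 0.6300).
H(Y|X) = Σ p(X) · H(Y|X=·).
  X=a: p=0.5100, H(Y|X=a) = 0.6492
  X=b: p=0.1000, H(Y|X=b) = 0.6109
  X=c: p=0.3900, H(Y|X=c) = 0.1192
Weighted sum = 0.439 nats.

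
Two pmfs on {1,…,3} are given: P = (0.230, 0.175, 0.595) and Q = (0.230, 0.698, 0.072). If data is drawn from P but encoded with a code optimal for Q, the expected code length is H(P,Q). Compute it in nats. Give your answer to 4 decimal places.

H(P,Q) = −Σ p·ln q.
  −0.230·ln(0.230) = 0.33803
  −0.175·ln(0.698) = 0.06292
  −0.595·ln(0.072) = 1.56550
H(P,Q) = 1.9664 nats.

1.9664 nats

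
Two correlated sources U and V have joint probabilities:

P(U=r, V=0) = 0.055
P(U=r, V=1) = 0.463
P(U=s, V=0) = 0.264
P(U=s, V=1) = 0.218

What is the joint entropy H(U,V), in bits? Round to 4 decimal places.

H(U,V) = −Σ p(x,y)·log₂ p(x,y) over all 4 cells.
  cell (r,0): −0.055·log₂0.055 = 0.23014
  cell (r,1): −0.463·log₂0.463 = 0.51435
  cell (s,0): −0.264·log₂0.264 = 0.50725
  cell (s,1): −0.218·log₂0.218 = 0.47908
Sum = 1.7308 bits.

1.7308 bits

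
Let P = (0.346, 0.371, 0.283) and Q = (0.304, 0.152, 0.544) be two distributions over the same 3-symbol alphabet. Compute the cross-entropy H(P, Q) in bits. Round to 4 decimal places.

1.8513 bits

H(P,Q) = −Σ p·log₂ q.
  −0.346·log₂(0.304) = 0.59438
  −0.371·log₂(0.152) = 1.00832
  −0.283·log₂(0.544) = 0.24856
H(P,Q) = 1.8513 bits.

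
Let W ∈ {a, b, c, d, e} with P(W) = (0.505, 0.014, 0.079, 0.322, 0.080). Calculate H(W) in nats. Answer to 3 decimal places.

H(W) = −Σ p·ln p.
  −(0.505)·ln(0.505) = 0.3450
  −(0.014)·ln(0.014) = 0.0598
  −(0.079)·ln(0.079) = 0.2005
  −(0.322)·ln(0.322) = 0.3649
  −(0.080)·ln(0.080) = 0.2021
Sum: 0.3450 + 0.0598 + 0.2005 + 0.3649 + 0.2021 = 1.172 nats.

1.172 nats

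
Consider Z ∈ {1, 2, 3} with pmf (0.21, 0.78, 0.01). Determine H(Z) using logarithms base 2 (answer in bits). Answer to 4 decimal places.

H(Z) = −Σ p·log₂ p.
  −(0.21)·log₂(0.21) = 0.47282
  −(0.78)·log₂(0.78) = 0.27959
  −(0.01)·log₂(0.01) = 0.06644
Sum: 0.47282 + 0.27959 + 0.06644 = 0.8189 bits.

0.8189 bits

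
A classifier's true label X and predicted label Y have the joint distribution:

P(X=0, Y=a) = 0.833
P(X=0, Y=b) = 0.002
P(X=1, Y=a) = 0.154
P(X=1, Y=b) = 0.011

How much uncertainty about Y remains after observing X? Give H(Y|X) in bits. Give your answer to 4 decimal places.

0.0786 bits

Marginals: p(X) = (0.8350, 0.1650), p(Y) = (0.9870, 0.0130).
H(Y|X) = Σ p(X) · H(Y|X=·).
  X=0: p=0.8350, H(Y|X=0) = 0.0243
  X=1: p=0.1650, H(Y|X=1) = 0.3534
Weighted sum = 0.0786 bits.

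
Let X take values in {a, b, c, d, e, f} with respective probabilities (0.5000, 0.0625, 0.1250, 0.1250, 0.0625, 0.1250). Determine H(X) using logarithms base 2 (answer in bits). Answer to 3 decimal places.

2.125 bits

H(X) = −Σ p·log₂ p.
  −(0.5000)·log₂(0.5000) = 0.5000
  −(0.0625)·log₂(0.0625) = 0.2500
  −(0.1250)·log₂(0.1250) = 0.3750
  −(0.1250)·log₂(0.1250) = 0.3750
  −(0.0625)·log₂(0.0625) = 0.2500
  −(0.1250)·log₂(0.1250) = 0.3750
Sum: 0.5000 + 0.2500 + 0.3750 + 0.3750 + 0.2500 + 0.3750 = 2.125 bits.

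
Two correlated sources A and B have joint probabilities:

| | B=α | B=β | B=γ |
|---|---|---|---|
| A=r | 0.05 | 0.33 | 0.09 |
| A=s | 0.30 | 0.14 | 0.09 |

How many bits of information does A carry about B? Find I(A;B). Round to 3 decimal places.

Marginals: p(A) = (0.4700, 0.5300), p(B) = (0.3500, 0.4700, 0.1800).
I(A;B) = H(A) + H(B) − H(A,B).
H(A) = 0.9974, H(B) = 1.4874, H(A,B) = 2.2874.
I(A;B) = 0.9974 + 1.4874 − 2.2874 = 0.197 bits.

0.197 bits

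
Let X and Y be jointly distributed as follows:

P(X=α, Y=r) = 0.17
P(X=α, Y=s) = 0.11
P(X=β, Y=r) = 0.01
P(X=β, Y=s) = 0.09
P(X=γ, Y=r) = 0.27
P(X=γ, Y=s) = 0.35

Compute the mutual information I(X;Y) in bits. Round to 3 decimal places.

Marginals: p(X) = (0.2800, 0.1000, 0.6200), p(Y) = (0.4500, 0.5500).
I(X;Y) = Σ p(x,y)·log₂[p(x,y)/(p(x)p(y))].
  (α,r): 0.17·log₂(1.3492) = 0.0735
  (α,s): 0.11·log₂(0.7143) = -0.0534
  (β,r): 0.01·log₂(0.2222) = -0.0217
  (β,s): 0.09·log₂(1.6364) = 0.0639
  (γ,r): 0.27·log₂(0.9677) = -0.0128
  (γ,s): 0.35·log₂(1.0264) = 0.0132
Sum = 0.063 bits.

0.063 bits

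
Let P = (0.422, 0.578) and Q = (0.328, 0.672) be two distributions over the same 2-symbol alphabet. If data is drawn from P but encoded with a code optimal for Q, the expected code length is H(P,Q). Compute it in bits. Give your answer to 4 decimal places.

1.0101 bits

H(P,Q) = −Σ p·log₂ q.
  −0.422·log₂(0.328) = 0.67867
  −0.578·log₂(0.672) = 0.33146
H(P,Q) = 1.0101 bits.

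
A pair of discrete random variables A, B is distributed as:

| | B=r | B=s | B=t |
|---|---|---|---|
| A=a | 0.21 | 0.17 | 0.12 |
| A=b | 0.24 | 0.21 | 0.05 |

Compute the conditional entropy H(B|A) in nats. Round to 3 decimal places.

1.010 nats

Chain rule: H(B|A) = H(A,B) − H(A).
Marginals: p(A) = (0.5000, 0.5000), p(B) = (0.4500, 0.3800, 0.1700).
H(A,B) = 1.7034 nats; H(A) = 0.6931 nats.
H(B|A) = 1.7034 − 0.6931 = 1.010 nats.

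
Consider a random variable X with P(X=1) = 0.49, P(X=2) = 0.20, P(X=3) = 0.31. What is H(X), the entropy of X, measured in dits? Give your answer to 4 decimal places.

H(X) = −Σ p·log₁₀ p.
  −(0.49)·log₁₀(0.49) = 0.15180
  −(0.20)·log₁₀(0.20) = 0.13979
  −(0.31)·log₁₀(0.31) = 0.15768
Sum: 0.15180 + 0.13979 + 0.15768 = 0.4493 dits.

0.4493 dits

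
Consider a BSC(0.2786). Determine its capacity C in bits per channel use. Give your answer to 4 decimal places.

0.1465 bits

Binary symmetric channel: C = 1 − h₂(ε) where h₂ is the binary entropy function.
h₂(0.2786) = −0.2786·log₂0.2786 − 0.7214·log₂0.7214 = 0.8535.
C = 1 − 0.8535 = 0.1465 bits per channel use.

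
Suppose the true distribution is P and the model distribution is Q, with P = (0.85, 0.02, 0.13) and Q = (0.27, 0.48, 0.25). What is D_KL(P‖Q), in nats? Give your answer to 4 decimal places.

D(P‖Q) = Σ p·ln(p/q).
  0.85·ln(0.85/0.27) = 0.97479
  0.02·ln(0.02/0.48) = -0.06356
  0.13·ln(0.13/0.25) = -0.08501
D(P‖Q) = 0.8262 nats.

0.8262 nats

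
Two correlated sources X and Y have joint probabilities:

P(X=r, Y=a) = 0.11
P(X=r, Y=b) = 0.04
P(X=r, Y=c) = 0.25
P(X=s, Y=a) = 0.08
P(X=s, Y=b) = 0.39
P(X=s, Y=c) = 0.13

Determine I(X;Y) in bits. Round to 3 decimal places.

0.240 bits

Marginals: p(X) = (0.4000, 0.6000), p(Y) = (0.1900, 0.4300, 0.3800).
I(X;Y) = H(X) + H(Y) − H(X,Y).
H(X) = 0.9710, H(Y) = 1.5092, H(X,Y) = 2.2400.
I(X;Y) = 0.9710 + 1.5092 − 2.2400 = 0.240 bits.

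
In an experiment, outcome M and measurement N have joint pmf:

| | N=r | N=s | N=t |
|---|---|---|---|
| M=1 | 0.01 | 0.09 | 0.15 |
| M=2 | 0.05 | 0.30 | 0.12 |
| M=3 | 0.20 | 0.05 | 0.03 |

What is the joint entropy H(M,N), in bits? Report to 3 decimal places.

2.726 bits

H(M,N) = −Σ p(x,y)·log₂ p(x,y) over all 9 cells.
  cell (1,r): −0.01·log₂0.01 = 0.0664
  cell (1,s): −0.09·log₂0.09 = 0.3127
  cell (1,t): −0.15·log₂0.15 = 0.4105
  cell (2,r): −0.05·log₂0.05 = 0.2161
  cell (2,s): −0.30·log₂0.30 = 0.5211
  cell (2,t): −0.12·log₂0.12 = 0.3671
  cell (3,r): −0.20·log₂0.20 = 0.4644
  cell (3,s): −0.05·log₂0.05 = 0.2161
  cell (3,t): −0.03·log₂0.03 = 0.1518
Sum = 2.726 bits.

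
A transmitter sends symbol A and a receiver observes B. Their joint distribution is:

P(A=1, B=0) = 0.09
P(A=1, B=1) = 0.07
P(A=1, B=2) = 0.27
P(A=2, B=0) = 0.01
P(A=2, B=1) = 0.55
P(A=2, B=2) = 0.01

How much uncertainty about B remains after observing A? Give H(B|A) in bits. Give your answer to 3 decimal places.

0.713 bits

Marginals: p(A) = (0.4300, 0.5700), p(B) = (0.1000, 0.6200, 0.2800).
H(B|A) = Σ p(A) · H(B|A=·).
  A=1: p=0.4300, H(B|A=1) = 1.3202
  A=2: p=0.5700, H(B|A=2) = 0.2544
Weighted sum = 0.713 bits.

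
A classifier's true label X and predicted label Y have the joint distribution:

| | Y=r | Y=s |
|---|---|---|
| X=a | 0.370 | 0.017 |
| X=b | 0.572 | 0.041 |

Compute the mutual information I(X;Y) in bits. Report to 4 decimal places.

0.0017 bits

Marginals: p(X) = (0.3870, 0.6130), p(Y) = (0.9420, 0.0580).
I(X;Y) = Σ p(x,y)·log₂[p(x,y)/(p(x)p(y))].
  (a,r): 0.370·log₂(1.0149) = 0.00792
  (a,s): 0.017·log₂(0.7574) = -0.00682
  (b,r): 0.572·log₂(0.9906) = -0.00782
  (b,s): 0.041·log₂(1.1532) = 0.00843
Sum = 0.0017 bits.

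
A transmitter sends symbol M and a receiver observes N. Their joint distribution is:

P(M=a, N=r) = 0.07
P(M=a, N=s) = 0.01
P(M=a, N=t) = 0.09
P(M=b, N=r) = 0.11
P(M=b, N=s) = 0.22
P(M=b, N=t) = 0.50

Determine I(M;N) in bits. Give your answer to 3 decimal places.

0.061 bits

Marginals: p(M) = (0.1700, 0.8300), p(N) = (0.1800, 0.2300, 0.5900).
I(M;N) = H(M) + H(N) − H(M,N).
H(M) = 0.6577, H(N) = 1.3821, H(M,N) = 1.9785.
I(M;N) = 0.6577 + 1.3821 − 1.9785 = 0.061 bits.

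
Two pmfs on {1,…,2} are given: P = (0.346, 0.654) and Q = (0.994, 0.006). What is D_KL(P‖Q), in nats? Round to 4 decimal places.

D(P‖Q) = Σ p·ln(p/q).
  0.346·ln(0.346/0.994) = -0.36513
  0.654·ln(0.654/0.006) = 3.06814
D(P‖Q) = 2.7030 nats.

2.7030 nats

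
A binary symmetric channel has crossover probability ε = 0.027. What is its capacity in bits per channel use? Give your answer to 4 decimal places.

Binary symmetric channel: C = 1 − h₂(ε) where h₂ is the binary entropy function.
h₂(0.027) = −0.027·log₂0.027 − 0.973·log₂0.973 = 0.1791.
C = 1 − 0.1791 = 0.8209 bits per channel use.

0.8209 bits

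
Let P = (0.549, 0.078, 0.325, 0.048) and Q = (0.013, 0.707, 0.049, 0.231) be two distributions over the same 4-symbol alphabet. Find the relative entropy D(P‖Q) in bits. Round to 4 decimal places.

D(P‖Q) = Σ p·log₂(p/q).
  0.549·log₂(0.549/0.013) = 2.96472
  0.078·log₂(0.078/0.707) = -0.24805
  0.325·log₂(0.325/0.049) = 0.88712
  0.048·log₂(0.048/0.231) = -0.10881
D(P‖Q) = 3.4950 bits.

3.4950 bits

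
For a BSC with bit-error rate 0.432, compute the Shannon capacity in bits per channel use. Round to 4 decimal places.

Binary symmetric channel: C = 1 − h₂(ε) where h₂ is the binary entropy function.
h₂(0.432) = −0.432·log₂0.432 − 0.568·log₂0.568 = 0.9866.
C = 1 − 0.9866 = 0.0134 bits per channel use.

0.0134 bits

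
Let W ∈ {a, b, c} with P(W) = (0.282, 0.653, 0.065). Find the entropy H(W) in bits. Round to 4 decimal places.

H(W) = −Σ p·log₂ p.
  −(0.282)·log₂(0.282) = 0.51500
  −(0.653)·log₂(0.653) = 0.40149
  −(0.065)·log₂(0.065) = 0.25632
Sum: 0.51500 + 0.40149 + 0.25632 = 1.1728 bits.

1.1728 bits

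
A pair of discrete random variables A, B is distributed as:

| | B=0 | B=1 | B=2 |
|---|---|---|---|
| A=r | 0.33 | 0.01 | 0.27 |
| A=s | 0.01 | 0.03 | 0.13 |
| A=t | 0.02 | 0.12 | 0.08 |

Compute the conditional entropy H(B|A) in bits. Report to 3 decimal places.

1.126 bits

Marginals: p(A) = (0.6100, 0.1700, 0.2200), p(B) = (0.3600, 0.1600, 0.4800).
H(B|A) = Σ p(A) · H(B|A=·).
  A=r: p=0.6100, H(B|A=r) = 1.0972
  A=s: p=0.1700, H(B|A=s) = 0.9780
  A=t: p=0.2200, H(B|A=t) = 1.3222
Weighted sum = 1.126 bits.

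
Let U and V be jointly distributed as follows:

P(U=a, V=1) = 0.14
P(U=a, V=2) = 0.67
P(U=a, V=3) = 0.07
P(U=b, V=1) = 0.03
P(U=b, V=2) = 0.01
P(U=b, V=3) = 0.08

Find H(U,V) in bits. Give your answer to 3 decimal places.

H(U,V) = −Σ p(x,y)·log₂ p(x,y) over all 6 cells.
  cell (a,1): −0.14·log₂0.14 = 0.3971
  cell (a,2): −0.67·log₂0.67 = 0.3871
  cell (a,3): −0.07·log₂0.07 = 0.2686
  cell (b,1): −0.03·log₂0.03 = 0.1518
  cell (b,2): −0.01·log₂0.01 = 0.0664
  cell (b,3): −0.08·log₂0.08 = 0.2915
Sum = 1.562 bits.

1.562 bits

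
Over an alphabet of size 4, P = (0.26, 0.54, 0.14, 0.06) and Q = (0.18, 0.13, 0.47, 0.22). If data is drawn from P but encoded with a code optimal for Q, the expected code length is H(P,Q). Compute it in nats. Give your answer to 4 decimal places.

H(P,Q) = −Σ p·ln q.
  −0.26·ln(0.18) = 0.44585
  −0.54·ln(0.13) = 1.10172
  −0.14·ln(0.47) = 0.10570
  −0.06·ln(0.22) = 0.09085
H(P,Q) = 1.7441 nats.

1.7441 nats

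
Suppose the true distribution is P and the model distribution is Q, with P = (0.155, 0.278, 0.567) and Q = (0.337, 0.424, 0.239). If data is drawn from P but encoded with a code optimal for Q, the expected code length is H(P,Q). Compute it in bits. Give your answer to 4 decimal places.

H(P,Q) = −Σ p·log₂ q.
  −0.155·log₂(0.337) = 0.24322
  −0.278·log₂(0.424) = 0.34413
  −0.567·log₂(0.239) = 1.17081
H(P,Q) = 1.7582 bits.

1.7582 bits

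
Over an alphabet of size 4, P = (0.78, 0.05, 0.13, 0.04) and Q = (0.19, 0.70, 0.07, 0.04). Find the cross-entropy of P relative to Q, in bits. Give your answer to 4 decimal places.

2.5791 bits

H(P,Q) = −Σ p·log₂ q.
  −0.78·log₂(0.19) = 1.86882
  −0.05·log₂(0.70) = 0.02573
  −0.13·log₂(0.07) = 0.49875
  −0.04·log₂(0.04) = 0.18575
H(P,Q) = 2.5791 bits.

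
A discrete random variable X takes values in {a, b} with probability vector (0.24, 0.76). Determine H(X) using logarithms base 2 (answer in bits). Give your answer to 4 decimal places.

H(X) = −Σ p·log₂ p.
  −(0.24)·log₂(0.24) = 0.49413
  −(0.76)·log₂(0.76) = 0.30091
Sum: 0.49413 + 0.30091 = 0.7950 bits.

0.7950 bits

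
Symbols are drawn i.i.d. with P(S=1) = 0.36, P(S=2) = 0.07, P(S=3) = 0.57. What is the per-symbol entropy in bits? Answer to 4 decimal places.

1.2614 bits

H(S) = −Σ p·log₂ p.
  −(0.36)·log₂(0.36) = 0.53062
  −(0.07)·log₂(0.07) = 0.26856
  −(0.57)·log₂(0.57) = 0.46225
Sum: 0.53062 + 0.26856 + 0.46225 = 1.2614 bits.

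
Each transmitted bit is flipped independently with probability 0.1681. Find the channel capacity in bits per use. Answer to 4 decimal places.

Binary symmetric channel: C = 1 − h₂(ε) where h₂ is the binary entropy function.
h₂(0.1681) = −0.1681·log₂0.1681 − 0.8319·log₂0.8319 = 0.6533.
C = 1 − 0.6533 = 0.3467 bits per channel use.

0.3467 bits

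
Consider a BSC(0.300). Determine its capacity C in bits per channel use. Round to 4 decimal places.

0.1187 bits

Binary symmetric channel: C = 1 − h₂(ε) where h₂ is the binary entropy function.
h₂(0.300) = −0.300·log₂0.300 − 0.700·log₂0.700 = 0.8813.
C = 1 − 0.8813 = 0.1187 bits per channel use.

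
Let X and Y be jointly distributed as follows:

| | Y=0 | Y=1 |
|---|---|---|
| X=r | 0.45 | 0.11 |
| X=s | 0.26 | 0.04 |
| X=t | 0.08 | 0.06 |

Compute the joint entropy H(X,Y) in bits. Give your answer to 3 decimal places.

2.095 bits

H(X,Y) = −Σ p(x,y)·log₂ p(x,y) over all 6 cells.
  cell (r,0): −0.45·log₂0.45 = 0.5184
  cell (r,1): −0.11·log₂0.11 = 0.3503
  cell (s,0): −0.26·log₂0.26 = 0.5053
  cell (s,1): −0.04·log₂0.04 = 0.1858
  cell (t,0): −0.08·log₂0.08 = 0.2915
  cell (t,1): −0.06·log₂0.06 = 0.2435
Sum = 2.095 bits.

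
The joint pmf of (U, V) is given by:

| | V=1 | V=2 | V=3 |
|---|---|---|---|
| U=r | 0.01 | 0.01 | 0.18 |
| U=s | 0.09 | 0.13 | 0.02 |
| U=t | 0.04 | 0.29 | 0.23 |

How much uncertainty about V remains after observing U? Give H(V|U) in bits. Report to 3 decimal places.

1.151 bits

Chain rule: H(V|U) = H(U,V) − H(U).
Marginals: p(U) = (0.2000, 0.2400, 0.5600), p(V) = (0.1400, 0.4300, 0.4300).
H(U,V) = 2.5777 bits; H(U) = 1.4270 bits.
H(V|U) = 2.5777 − 1.4270 = 1.151 bits.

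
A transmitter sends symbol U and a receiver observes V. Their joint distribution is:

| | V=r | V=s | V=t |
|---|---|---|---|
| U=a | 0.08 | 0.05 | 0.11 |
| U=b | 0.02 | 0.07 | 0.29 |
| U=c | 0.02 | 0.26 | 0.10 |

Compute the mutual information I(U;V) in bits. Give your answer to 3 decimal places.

Marginals: p(U) = (0.2400, 0.3800, 0.3800), p(V) = (0.1200, 0.3800, 0.5000).
I(U;V) = H(U) + H(V) − H(U,V).
H(U) = 1.5550, H(V) = 1.3975, H(U,V) = 2.7076.
I(U;V) = 1.5550 + 1.3975 − 2.7076 = 0.245 bits.

0.245 bits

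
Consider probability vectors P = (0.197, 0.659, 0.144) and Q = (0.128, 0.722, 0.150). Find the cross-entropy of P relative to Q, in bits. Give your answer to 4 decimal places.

1.2881 bits

H(P,Q) = −Σ p·log₂ q.
  −0.197·log₂(0.128) = 0.58426
  −0.659·log₂(0.722) = 0.30968
  −0.144·log₂(0.150) = 0.39412
H(P,Q) = 1.2881 bits.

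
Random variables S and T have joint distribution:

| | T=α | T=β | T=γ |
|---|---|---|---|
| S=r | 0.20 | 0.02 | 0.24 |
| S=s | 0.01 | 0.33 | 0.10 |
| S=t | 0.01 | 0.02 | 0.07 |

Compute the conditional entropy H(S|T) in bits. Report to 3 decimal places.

0.907 bits

Marginals: p(S) = (0.4600, 0.4400, 0.1000), p(T) = (0.2200, 0.3700, 0.4100).
H(S|T) = Σ p(T) · H(S|T=·).
  T=α: p=0.2200, H(S|T=α) = 0.5304
  T=β: p=0.3700, H(S|T=β) = 0.6023
  T=γ: p=0.4100, H(S|T=γ) = 1.3841
Weighted sum = 0.907 bits.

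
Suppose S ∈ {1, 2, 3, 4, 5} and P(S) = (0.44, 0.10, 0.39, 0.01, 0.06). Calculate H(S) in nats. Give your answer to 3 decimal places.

1.174 nats

H(S) = −Σ p·ln p.
  −(0.44)·ln(0.44) = 0.3612
  −(0.10)·ln(0.10) = 0.2303
  −(0.39)·ln(0.39) = 0.3672
  −(0.01)·ln(0.01) = 0.0461
  −(0.06)·ln(0.06) = 0.1688
Sum: 0.3612 + 0.2303 + 0.3672 + 0.0461 + 0.1688 = 1.174 nats.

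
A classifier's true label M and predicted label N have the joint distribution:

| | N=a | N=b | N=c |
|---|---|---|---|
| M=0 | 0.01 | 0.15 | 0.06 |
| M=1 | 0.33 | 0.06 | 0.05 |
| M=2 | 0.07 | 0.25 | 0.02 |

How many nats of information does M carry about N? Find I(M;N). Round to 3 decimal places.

0.254 nats

Marginals: p(M) = (0.2200, 0.4400, 0.3400), p(N) = (0.4100, 0.4600, 0.1300).
I(M;N) = Σ p(x,y)·ln[p(x,y)/(p(x)p(y))].
  (0,a): 0.01·ln(0.1109) = -0.0220
  (0,b): 0.15·ln(1.4822) = 0.0590
  (0,c): 0.06·ln(2.0979) = 0.0445
  (1,a): 0.33·ln(1.8293) = 0.1993
  (1,b): 0.06·ln(0.2964) = -0.0730
  (1,c): 0.05·ln(0.8741) = -0.0067
  (2,a): 0.07·ln(0.5022) = -0.0482
  (2,b): 0.25·ln(1.5985) = 0.1173
  (2,c): 0.02·ln(0.4525) = -0.0159
Sum = 0.254 nats.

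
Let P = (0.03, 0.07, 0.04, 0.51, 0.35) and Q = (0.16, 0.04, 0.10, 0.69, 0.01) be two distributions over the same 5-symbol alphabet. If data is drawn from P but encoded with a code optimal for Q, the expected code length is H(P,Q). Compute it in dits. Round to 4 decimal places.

H(P,Q) = −Σ p·log₁₀ q.
  −0.03·log₁₀(0.16) = 0.02388
  −0.07·log₁₀(0.04) = 0.09786
  −0.04·log₁₀(0.10) = 0.04000
  −0.51·log₁₀(0.69) = 0.08219
  −0.35·log₁₀(0.01) = 0.70000
H(P,Q) = 0.9439 dits.

0.9439 dits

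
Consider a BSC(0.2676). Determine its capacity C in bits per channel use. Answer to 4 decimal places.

0.1620 bits

Binary symmetric channel: C = 1 − h₂(ε) where h₂ is the binary entropy function.
h₂(0.2676) = −0.2676·log₂0.2676 − 0.7324·log₂0.7324 = 0.8380.
C = 1 − 0.8380 = 0.1620 bits per channel use.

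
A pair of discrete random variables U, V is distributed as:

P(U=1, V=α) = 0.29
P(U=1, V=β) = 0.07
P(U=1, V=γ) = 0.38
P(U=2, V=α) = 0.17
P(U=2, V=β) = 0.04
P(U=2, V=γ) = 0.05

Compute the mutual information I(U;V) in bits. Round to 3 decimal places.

Marginals: p(U) = (0.7400, 0.2600), p(V) = (0.4600, 0.1100, 0.4300).
I(U;V) = H(U) + H(V) − H(U,V).
H(U) = 0.8267, H(V) = 1.3892, H(U,V) = 2.1533.
I(U;V) = 0.8267 + 1.3892 − 2.1533 = 0.063 bits.

0.063 bits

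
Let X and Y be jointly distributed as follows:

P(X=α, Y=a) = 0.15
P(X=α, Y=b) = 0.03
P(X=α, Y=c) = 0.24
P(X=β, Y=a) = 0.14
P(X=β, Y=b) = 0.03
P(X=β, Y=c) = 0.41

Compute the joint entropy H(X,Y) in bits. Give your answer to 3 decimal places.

H(X,Y) = −Σ p(x,y)·log₂ p(x,y) over all 6 cells.
  cell (α,a): −0.15·log₂0.15 = 0.4105
  cell (α,b): −0.03·log₂0.03 = 0.1518
  cell (α,c): −0.24·log₂0.24 = 0.4941
  cell (β,a): −0.14·log₂0.14 = 0.3971
  cell (β,b): −0.03·log₂0.03 = 0.1518
  cell (β,c): −0.41·log₂0.41 = 0.5274
Sum = 2.133 bits.

2.133 bits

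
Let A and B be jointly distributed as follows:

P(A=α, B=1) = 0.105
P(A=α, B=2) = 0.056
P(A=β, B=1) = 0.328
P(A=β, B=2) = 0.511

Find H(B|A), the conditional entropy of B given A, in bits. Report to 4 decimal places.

Chain rule: H(B|A) = H(A,B) − H(A).
Marginals: p(A) = (0.1610, 0.8390), p(B) = (0.4330, 0.5670).
H(A,B) = 1.5967 bits; H(A) = 0.6367 bits.
H(B|A) = 1.5967 − 0.6367 = 0.9600 bits.

0.9600 bits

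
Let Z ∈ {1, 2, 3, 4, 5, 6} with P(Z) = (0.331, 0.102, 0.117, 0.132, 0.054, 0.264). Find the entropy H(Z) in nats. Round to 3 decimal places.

H(Z) = −Σ p·ln p.
  −(0.331)·ln(0.331) = 0.3660
  −(0.102)·ln(0.102) = 0.2328
  −(0.117)·ln(0.117) = 0.2510
  −(0.132)·ln(0.132) = 0.2673
  −(0.054)·ln(0.054) = 0.1576
  −(0.264)·ln(0.264) = 0.3516
Sum: 0.3660 + 0.2328 + 0.2510 + 0.2673 + 0.1576 + 0.3516 = 1.626 nats.

1.626 nats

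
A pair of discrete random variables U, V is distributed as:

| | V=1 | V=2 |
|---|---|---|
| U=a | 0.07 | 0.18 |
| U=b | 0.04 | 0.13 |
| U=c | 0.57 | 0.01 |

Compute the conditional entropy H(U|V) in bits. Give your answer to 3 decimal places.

Chain rule: H(U|V) = H(U,V) − H(V).
Marginals: p(U) = (0.2500, 0.1700, 0.5800), p(V) = (0.6800, 0.3200).
H(U,V) = 1.8110 bits; H(V) = 0.9044 bits.
H(U|V) = 1.8110 − 0.9044 = 0.907 bits.

0.907 bits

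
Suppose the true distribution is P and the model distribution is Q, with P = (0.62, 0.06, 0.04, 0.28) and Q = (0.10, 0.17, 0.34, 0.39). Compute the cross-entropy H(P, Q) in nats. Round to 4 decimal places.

H(P,Q) = −Σ p·ln q.
  −0.62·ln(0.10) = 1.42760
  −0.06·ln(0.17) = 0.10632
  −0.04·ln(0.34) = 0.04315
  −0.28·ln(0.39) = 0.26365
H(P,Q) = 1.8407 nats.

1.8407 nats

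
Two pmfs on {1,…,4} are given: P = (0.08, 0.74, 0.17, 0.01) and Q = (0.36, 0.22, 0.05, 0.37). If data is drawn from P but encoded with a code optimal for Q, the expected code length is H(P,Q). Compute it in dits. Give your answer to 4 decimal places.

H(P,Q) = −Σ p·log₁₀ q.
  −0.08·log₁₀(0.36) = 0.03550
  −0.74·log₁₀(0.22) = 0.48661
  −0.17·log₁₀(0.05) = 0.22118
  −0.01·log₁₀(0.37) = 0.00432
H(P,Q) = 0.7476 dits.

0.7476 dits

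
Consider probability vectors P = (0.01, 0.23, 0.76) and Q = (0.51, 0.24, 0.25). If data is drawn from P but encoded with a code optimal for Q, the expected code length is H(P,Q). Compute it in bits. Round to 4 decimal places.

2.0033 bits

H(P,Q) = −Σ p·log₂ q.
  −0.01·log₂(0.51) = 0.00971
  −0.23·log₂(0.24) = 0.47355
  −0.76·log₂(0.25) = 1.52000
H(P,Q) = 2.0033 bits.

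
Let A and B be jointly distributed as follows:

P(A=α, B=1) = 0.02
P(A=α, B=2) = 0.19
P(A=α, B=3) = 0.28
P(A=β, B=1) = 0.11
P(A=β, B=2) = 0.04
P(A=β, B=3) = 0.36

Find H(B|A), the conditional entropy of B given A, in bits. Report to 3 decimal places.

Chain rule: H(B|A) = H(A,B) − H(A).
Marginals: p(A) = (0.4900, 0.5100), p(B) = (0.1300, 0.2300, 0.6400).
H(A,B) = 2.1490 bits; H(A) = 0.9997 bits.
H(B|A) = 2.1490 − 0.9997 = 1.149 bits.

1.149 bits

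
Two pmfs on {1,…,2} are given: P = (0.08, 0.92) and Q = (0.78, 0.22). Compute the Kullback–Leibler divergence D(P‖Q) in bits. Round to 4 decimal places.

1.6362 bits

D(P‖Q) = Σ p·log₂(p/q).
  0.08·log₂(0.08/0.78) = -0.26283
  0.92·log₂(0.92/0.22) = 1.89900
D(P‖Q) = 1.6362 bits.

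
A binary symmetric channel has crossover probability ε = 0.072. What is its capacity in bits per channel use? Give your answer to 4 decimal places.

Binary symmetric channel: C = 1 − h₂(ε) where h₂ is the binary entropy function.
h₂(0.072) = −0.072·log₂0.072 − 0.928·log₂0.928 = 0.3733.
C = 1 − 0.3733 = 0.6267 bits per channel use.

0.6267 bits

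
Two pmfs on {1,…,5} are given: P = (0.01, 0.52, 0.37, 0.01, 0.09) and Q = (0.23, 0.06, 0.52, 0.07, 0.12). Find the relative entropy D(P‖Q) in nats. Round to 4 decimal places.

D(P‖Q) = Σ p·ln(p/q).
  0.01·ln(0.01/0.23) = -0.03135
  0.52·ln(0.52/0.06) = 1.12293
  0.37·ln(0.37/0.52) = -0.12592
  0.01·ln(0.01/0.07) = -0.01946
  0.09·ln(0.09/0.12) = -0.02589
D(P‖Q) = 0.9203 nats.

0.9203 nats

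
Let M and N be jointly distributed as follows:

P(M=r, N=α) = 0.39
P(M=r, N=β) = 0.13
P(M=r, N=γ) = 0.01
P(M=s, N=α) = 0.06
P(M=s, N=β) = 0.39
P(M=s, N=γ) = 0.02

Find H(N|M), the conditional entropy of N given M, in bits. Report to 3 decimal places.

Marginals: p(M) = (0.5300, 0.4700), p(N) = (0.4500, 0.5200, 0.0300).
H(N|M) = Σ p(M) · H(N|M=·).
  M=r: p=0.5300, H(N|M=r) = 0.9310
  M=s: p=0.4700, H(N|M=s) = 0.7963
Weighted sum = 0.868 bits.

0.868 bits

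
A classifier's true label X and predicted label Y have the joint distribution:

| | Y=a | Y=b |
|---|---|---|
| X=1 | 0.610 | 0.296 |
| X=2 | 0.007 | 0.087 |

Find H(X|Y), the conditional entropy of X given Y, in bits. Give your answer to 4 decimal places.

Marginals: p(X) = (0.9060, 0.0940), p(Y) = (0.6170, 0.3830).
H(X|Y) = Σ p(Y) · H(X|Y=·).
  Y=a: p=0.6170, H(X|Y=a) = 0.0896
  Y=b: p=0.3830, H(X|Y=b) = 0.7730
Weighted sum = 0.3513 bits.

0.3513 bits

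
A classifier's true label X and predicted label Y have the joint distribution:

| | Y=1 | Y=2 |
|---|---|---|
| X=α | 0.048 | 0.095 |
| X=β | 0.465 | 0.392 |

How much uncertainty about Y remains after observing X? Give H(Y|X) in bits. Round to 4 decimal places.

Chain rule: H(Y|X) = H(X,Y) − H(X).
Marginals: p(X) = (0.1430, 0.8570), p(Y) = (0.5130, 0.4870).
H(X,Y) = 1.5762 bits; H(X) = 0.5920 bits.
H(Y|X) = 1.5762 − 0.5920 = 0.9842 bits.

0.9842 bits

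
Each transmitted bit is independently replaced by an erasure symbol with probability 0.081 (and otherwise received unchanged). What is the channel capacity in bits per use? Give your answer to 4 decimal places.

0.9190 bits

Binary erasure channel: capacity C = 1 − ε.
C = 1 − 0.081 = 0.9190 bits per channel use.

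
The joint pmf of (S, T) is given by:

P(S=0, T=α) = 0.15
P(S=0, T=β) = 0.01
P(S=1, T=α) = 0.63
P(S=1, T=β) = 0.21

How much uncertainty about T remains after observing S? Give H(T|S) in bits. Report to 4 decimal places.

Chain rule: H(T|S) = H(S,T) − H(S).
Marginals: p(S) = (0.1600, 0.8400), p(T) = (0.7800, 0.2200).
H(S,T) = 1.3697 bits; H(S) = 0.6343 bits.
H(T|S) = 1.3697 − 0.6343 = 0.7354 bits.

0.7354 bits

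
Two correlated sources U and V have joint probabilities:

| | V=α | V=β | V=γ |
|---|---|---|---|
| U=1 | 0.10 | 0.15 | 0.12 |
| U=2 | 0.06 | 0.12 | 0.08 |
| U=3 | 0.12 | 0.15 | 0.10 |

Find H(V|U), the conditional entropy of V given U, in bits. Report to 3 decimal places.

Chain rule: H(V|U) = H(U,V) − H(U).
Marginals: p(U) = (0.3700, 0.2600, 0.3700), p(V) = (0.2800, 0.4200, 0.3000).
H(U,V) = 3.1217 bits; H(U) = 1.5667 bits.
H(V|U) = 3.1217 − 1.5667 = 1.555 bits.

1.555 bits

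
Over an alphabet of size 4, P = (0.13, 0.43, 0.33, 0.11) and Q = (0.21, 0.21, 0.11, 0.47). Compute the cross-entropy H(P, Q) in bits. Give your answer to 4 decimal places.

2.4315 bits

H(P,Q) = −Σ p·log₂ q.
  −0.13·log₂(0.21) = 0.29270
  −0.43·log₂(0.21) = 0.96816
  −0.33·log₂(0.11) = 1.05086
  −0.11·log₂(0.47) = 0.11982
H(P,Q) = 2.4315 bits.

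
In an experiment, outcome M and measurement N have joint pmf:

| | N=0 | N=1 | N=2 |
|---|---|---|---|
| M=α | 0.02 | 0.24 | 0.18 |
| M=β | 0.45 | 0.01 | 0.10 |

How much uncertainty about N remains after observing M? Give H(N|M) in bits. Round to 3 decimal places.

Marginals: p(M) = (0.4400, 0.5600), p(N) = (0.4700, 0.2500, 0.2800).
H(N|M) = Σ p(M) · H(N|M=·).
  M=α: p=0.4400, H(N|M=α) = 1.2072
  M=β: p=0.5600, H(N|M=β) = 0.8011
Weighted sum = 0.980 bits.

0.980 bits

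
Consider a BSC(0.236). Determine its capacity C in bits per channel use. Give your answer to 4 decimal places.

0.2117 bits

Binary symmetric channel: C = 1 − h₂(ε) where h₂ is the binary entropy function.
h₂(0.236) = −0.236·log₂0.236 − 0.764·log₂0.764 = 0.7883.
C = 1 − 0.7883 = 0.2117 bits per channel use.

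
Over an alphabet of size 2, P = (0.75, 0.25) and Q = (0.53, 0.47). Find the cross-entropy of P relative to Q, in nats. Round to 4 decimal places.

H(P,Q) = −Σ p·ln q.
  −0.75·ln(0.53) = 0.47616
  −0.25·ln(0.47) = 0.18876
H(P,Q) = 0.6649 nats.

0.6649 nats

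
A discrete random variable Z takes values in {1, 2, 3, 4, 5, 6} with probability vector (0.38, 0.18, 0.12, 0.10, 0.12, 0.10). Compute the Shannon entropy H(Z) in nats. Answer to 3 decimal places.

H(Z) = −Σ p·ln p.
  −(0.38)·ln(0.38) = 0.3677
  −(0.18)·ln(0.18) = 0.3087
  −(0.12)·ln(0.12) = 0.2544
  −(0.10)·ln(0.10) = 0.2303
  −(0.12)·ln(0.12) = 0.2544
  −(0.10)·ln(0.10) = 0.2303
Sum: 0.3677 + 0.3087 + 0.2544 + 0.2303 + 0.2544 + 0.2303 = 1.646 nats.

1.646 nats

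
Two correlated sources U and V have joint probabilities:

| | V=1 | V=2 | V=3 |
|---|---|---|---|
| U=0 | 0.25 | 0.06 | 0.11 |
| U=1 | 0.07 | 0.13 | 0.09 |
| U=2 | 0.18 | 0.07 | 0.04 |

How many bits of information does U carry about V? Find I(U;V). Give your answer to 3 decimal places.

0.104 bits

Marginals: p(U) = (0.4200, 0.2900, 0.2900), p(V) = (0.5000, 0.2600, 0.2400).
I(U;V) = H(U) + H(V) − H(U,V).
H(U) = 1.5615, H(V) = 1.4994, H(U,V) = 2.9573.
I(U;V) = 1.5615 + 1.4994 − 2.9573 = 0.104 bits.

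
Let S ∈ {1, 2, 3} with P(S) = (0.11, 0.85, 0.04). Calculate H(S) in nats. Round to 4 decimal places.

0.5097 nats

H(S) = −Σ p·ln p.
  −(0.11)·ln(0.11) = 0.24280
  −(0.85)·ln(0.85) = 0.13814
  −(0.04)·ln(0.04) = 0.12876
Sum: 0.24280 + 0.13814 + 0.12876 = 0.5097 nats.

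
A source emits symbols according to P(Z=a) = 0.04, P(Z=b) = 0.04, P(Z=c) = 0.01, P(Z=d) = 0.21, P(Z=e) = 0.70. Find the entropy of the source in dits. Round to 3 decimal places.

H(Z) = −Σ p·log₁₀ p.
  −(0.04)·log₁₀(0.04) = 0.0559
  −(0.04)·log₁₀(0.04) = 0.0559
  −(0.01)·log₁₀(0.01) = 0.0200
  −(0.21)·log₁₀(0.21) = 0.1423
  −(0.70)·log₁₀(0.70) = 0.1084
Sum: 0.0559 + 0.0559 + 0.0200 + 0.1423 + 0.1084 = 0.383 dits.

0.383 dits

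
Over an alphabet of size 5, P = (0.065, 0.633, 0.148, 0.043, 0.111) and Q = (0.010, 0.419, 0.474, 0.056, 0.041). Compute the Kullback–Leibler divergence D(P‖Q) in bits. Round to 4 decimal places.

0.4469 bits

D(P‖Q) = Σ p·log₂(p/q).
  0.065·log₂(0.065/0.010) = 0.17553
  0.633·log₂(0.633/0.419) = 0.37680
  0.148·log₂(0.148/0.474) = -0.24853
  0.043·log₂(0.043/0.056) = -0.01639
  0.111·log₂(0.111/0.041) = 0.15949
D(P‖Q) = 0.4469 bits.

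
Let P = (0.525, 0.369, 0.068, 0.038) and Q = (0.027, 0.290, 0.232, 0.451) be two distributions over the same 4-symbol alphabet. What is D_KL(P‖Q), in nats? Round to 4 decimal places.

D(P‖Q) = Σ p·ln(p/q).
  0.525·ln(0.525/0.027) = 1.55797
  0.369·ln(0.369/0.290) = 0.08890
  0.068·ln(0.068/0.232) = -0.08345
  0.038·ln(0.038/0.451) = -0.09401
D(P‖Q) = 1.4694 nats.

1.4694 nats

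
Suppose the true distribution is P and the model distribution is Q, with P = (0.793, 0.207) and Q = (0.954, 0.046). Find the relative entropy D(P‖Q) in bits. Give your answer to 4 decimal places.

D(P‖Q) = Σ p·log₂(p/q).
  0.793·log₂(0.793/0.954) = -0.21147
  0.207·log₂(0.207/0.046) = 0.44917
D(P‖Q) = 0.2377 bits.

0.2377 bits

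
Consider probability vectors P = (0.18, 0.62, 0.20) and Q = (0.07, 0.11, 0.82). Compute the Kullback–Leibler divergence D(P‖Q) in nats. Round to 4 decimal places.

D(P‖Q) = Σ p·ln(p/q).
  0.18·ln(0.18/0.07) = 0.17000
  0.62·ln(0.62/0.11) = 1.07213
  0.20·ln(0.20/0.82) = -0.28220
D(P‖Q) = 0.9599 nats.

0.9599 nats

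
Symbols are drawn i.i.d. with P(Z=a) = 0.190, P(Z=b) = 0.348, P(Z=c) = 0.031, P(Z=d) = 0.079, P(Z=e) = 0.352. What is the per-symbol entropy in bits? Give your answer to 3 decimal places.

1.960 bits

H(Z) = −Σ p·log₂ p.
  −(0.190)·log₂(0.190) = 0.4552
  −(0.348)·log₂(0.348) = 0.5299
  −(0.031)·log₂(0.031) = 0.1554
  −(0.079)·log₂(0.079) = 0.2893
  −(0.352)·log₂(0.352) = 0.5302
Sum: 0.4552 + 0.5299 + 0.1554 + 0.2893 + 0.5302 = 1.960 bits.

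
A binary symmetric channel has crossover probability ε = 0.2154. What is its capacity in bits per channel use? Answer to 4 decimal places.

0.2483 bits

Binary symmetric channel: C = 1 − h₂(ε) where h₂ is the binary entropy function.
h₂(0.2154) = −0.2154·log₂0.2154 − 0.7846·log₂0.7846 = 0.7517.
C = 1 − 0.7517 = 0.2483 bits per channel use.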